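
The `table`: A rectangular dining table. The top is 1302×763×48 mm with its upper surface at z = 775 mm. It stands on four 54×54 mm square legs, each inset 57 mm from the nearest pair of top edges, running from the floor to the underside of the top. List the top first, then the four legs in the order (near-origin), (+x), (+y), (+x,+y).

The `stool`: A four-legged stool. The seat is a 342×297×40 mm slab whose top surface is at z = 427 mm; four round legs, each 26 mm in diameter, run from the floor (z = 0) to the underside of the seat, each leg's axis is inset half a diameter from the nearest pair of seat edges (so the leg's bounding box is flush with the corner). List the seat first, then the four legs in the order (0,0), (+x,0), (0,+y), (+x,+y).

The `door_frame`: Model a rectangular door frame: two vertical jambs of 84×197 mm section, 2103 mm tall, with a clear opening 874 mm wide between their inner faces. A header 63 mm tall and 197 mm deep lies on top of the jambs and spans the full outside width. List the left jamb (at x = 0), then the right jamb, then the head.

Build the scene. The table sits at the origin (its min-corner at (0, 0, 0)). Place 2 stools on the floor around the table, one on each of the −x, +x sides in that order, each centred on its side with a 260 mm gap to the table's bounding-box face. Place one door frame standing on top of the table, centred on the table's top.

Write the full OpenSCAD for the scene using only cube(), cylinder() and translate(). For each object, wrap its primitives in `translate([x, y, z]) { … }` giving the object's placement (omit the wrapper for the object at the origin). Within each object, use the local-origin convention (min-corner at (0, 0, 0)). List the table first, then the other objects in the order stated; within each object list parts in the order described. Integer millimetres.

translate([0, 0, 727]) cube([1302, 763, 48]);
translate([57, 57, 0]) cube([54, 54, 727]);
translate([1191, 57, 0]) cube([54, 54, 727]);
translate([57, 652, 0]) cube([54, 54, 727]);
translate([1191, 652, 0]) cube([54, 54, 727]);
translate([-602, 233, 0]) {
  translate([0, 0, 387]) cube([342, 297, 40]);
  translate([13, 13, 0]) cylinder(h = 387, r = 13);
  translate([329, 13, 0]) cylinder(h = 387, r = 13);
  translate([13, 284, 0]) cylinder(h = 387, r = 13);
  translate([329, 284, 0]) cylinder(h = 387, r = 13);
}
translate([1562, 233, 0]) {
  translate([0, 0, 387]) cube([342, 297, 40]);
  translate([13, 13, 0]) cylinder(h = 387, r = 13);
  translate([329, 13, 0]) cylinder(h = 387, r = 13);
  translate([13, 284, 0]) cylinder(h = 387, r = 13);
  translate([329, 284, 0]) cylinder(h = 387, r = 13);
}
translate([130, 283, 775]) {
  cube([84, 197, 2103]);
  translate([958, 0, 0]) cube([84, 197, 2103]);
  translate([0, 0, 2103]) cube([1042, 197, 63]);
}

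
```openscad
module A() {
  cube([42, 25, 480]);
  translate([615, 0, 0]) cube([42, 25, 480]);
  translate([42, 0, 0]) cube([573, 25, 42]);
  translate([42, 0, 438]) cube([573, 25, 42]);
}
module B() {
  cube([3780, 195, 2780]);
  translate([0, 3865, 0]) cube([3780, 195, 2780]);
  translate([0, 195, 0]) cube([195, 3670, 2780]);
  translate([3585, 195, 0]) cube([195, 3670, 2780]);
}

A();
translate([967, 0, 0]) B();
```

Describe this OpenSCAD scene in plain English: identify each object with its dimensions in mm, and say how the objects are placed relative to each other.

A is a picture frame with a 573×396 mm rectangular opening (x by z) and a uniform 42 mm border on every side. Frame depth is 25 mm along y. It is built from two vertical stiles running the full outside height and two horizontal rails spanning the gap between the stiles.

B is the wall frame of a small rectangular building: four walls, each 2780 mm tall and 195 mm thick, enclosing a footprint 3780 mm (x) by 4060 mm (y) outside-to-outside, with no floor or roof. The front and back walls (the −y and +y sides) span the full width; the two side walls fit between them.

The house frame is on the floor beside the picture frame on its +x side.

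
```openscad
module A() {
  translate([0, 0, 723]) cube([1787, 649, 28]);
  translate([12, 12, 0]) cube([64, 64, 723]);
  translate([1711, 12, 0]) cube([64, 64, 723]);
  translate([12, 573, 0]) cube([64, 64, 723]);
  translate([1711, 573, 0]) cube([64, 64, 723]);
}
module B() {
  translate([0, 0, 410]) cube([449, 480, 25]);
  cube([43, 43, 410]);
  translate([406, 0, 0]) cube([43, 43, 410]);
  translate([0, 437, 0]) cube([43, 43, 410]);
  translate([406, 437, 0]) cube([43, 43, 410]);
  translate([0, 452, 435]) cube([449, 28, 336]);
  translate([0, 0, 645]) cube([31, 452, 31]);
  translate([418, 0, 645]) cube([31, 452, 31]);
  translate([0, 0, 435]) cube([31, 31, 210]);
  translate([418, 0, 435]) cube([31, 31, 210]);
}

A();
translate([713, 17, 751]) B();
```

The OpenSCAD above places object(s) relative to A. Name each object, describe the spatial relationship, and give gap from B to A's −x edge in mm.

A is a table. B is a chair. The chair is on top of the table. The gap from the chair to the table's −x edge is 713 mm.

The chair's min-x is at 713; the table's min-x is 0; gap = 713 mm.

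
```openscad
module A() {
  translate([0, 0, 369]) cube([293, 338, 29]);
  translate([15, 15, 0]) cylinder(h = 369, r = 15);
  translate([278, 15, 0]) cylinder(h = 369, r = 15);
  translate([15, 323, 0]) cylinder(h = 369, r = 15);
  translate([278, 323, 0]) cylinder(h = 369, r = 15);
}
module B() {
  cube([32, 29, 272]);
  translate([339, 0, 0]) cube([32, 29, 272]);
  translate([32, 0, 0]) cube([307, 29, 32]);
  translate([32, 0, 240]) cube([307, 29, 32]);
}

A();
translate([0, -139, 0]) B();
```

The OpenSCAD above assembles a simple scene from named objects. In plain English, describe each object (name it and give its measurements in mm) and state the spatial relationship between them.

A is a simple wooden stool: a rectangular seat 293 mm (x) by 338 mm (y), 29 mm thick, top face at z = 398 mm, on four round legs, each 30 mm in diameter. The legs rest on z = 0, each leg's axis is inset half a diameter from the nearest pair of seat edges (so the leg's bounding box is flush with the corner).

B is a rectangular picture frame lying in the x–z plane (depth along y). The opening is 307 mm wide (x) by 208 mm tall (z), surrounded by a border 32 mm wide on all four sides. The frame is 29 mm deep and is made of two full-height vertical stiles with two horizontal rails fitted between them.

The picture frame is on the floor beside the stool on its −y side.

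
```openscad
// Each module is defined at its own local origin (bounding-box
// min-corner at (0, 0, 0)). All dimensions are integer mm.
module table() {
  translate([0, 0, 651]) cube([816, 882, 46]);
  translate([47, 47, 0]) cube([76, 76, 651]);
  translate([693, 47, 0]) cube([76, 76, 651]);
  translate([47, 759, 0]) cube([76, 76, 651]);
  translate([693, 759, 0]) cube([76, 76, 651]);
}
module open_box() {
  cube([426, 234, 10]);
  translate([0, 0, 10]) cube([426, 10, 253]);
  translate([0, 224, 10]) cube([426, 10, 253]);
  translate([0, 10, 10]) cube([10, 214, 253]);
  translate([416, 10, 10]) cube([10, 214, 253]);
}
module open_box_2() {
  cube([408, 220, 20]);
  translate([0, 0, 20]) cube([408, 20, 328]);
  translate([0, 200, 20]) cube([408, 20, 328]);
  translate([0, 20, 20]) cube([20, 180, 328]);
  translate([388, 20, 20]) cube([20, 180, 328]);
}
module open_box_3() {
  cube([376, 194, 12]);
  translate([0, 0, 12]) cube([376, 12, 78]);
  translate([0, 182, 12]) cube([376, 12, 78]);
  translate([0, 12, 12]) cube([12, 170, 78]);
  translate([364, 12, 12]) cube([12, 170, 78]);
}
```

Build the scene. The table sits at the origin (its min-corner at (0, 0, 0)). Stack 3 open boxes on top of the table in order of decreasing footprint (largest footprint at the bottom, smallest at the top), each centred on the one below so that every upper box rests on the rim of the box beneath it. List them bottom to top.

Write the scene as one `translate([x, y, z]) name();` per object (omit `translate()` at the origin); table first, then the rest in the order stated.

table();
translate([195, 324, 697]) open_box();
translate([204, 331, 960]) open_box_2();
translate([220, 344, 1308]) open_box_3();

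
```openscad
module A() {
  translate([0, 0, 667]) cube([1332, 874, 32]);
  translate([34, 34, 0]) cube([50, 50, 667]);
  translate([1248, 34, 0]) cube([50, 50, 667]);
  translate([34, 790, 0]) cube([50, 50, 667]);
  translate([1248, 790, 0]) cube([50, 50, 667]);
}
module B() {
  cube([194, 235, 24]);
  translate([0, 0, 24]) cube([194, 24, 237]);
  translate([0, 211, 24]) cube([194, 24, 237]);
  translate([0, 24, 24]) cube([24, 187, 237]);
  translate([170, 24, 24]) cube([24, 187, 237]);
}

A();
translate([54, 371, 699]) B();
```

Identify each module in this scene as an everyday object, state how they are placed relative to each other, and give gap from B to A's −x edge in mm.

The open box's min-x is at 54; the table's min-x is 0; gap = 54 mm.

A is a table. B is an open box. The open box is on top of the table. The gap from the open box to the table's −x edge is 54 mm.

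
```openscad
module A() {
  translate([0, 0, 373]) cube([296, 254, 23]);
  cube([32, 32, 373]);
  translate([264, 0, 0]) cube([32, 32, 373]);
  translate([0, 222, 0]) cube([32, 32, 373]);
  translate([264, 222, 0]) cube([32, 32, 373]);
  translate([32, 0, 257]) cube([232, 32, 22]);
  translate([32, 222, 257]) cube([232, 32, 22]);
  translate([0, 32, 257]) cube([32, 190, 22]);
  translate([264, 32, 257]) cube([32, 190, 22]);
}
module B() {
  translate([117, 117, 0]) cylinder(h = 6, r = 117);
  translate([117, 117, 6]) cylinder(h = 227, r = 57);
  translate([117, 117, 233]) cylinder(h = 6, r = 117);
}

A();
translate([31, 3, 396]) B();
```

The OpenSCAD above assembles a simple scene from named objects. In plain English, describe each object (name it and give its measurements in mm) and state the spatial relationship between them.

A is a simple wooden stool: a rectangular seat 296 mm (x) by 254 mm (y), 23 mm thick, top face at z = 396 mm, on four square legs, each 32×32 mm in cross-section. The legs rest on z = 0, each flush with a corner of the seat. Four stretchers, 32 mm wide and 22 mm tall, connect adjacent legs with their undersides at z = 257 mm, each running between the inner faces of the legs it joins and aligned with the legs' outer faces on the other axis.

B is a spool: two coaxial disc flanges of radius 117 mm and thickness 6 mm, joined by a core cylinder of radius 57 mm and height 227 mm. The lower flange rests on z = 0 and the three cylinders share a vertical axis.

The spool is on top of the stool.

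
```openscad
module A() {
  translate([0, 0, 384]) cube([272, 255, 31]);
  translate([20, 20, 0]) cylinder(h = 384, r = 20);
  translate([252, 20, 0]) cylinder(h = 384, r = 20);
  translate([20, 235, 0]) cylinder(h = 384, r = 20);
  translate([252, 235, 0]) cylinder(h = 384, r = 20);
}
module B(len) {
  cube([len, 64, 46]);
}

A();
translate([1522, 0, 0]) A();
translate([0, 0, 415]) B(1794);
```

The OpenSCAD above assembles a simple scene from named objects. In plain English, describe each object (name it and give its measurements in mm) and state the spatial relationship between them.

A is a four-legged stool. The seat is a 272×255×31 mm slab whose top surface is at z = 415 mm; four round legs, each 40 mm in diameter, run from the floor (z = 0) to the underside of the seat, each leg's axis is inset half a diameter from the nearest pair of seat edges (so the leg's bounding box is flush with the corner).

B is a rectangular beam 1794 mm long (x), 64 mm deep (y), 46 mm thick (z).

The beam spans the tops of two stools placed 1250 mm apart, resting at z = 415 mm.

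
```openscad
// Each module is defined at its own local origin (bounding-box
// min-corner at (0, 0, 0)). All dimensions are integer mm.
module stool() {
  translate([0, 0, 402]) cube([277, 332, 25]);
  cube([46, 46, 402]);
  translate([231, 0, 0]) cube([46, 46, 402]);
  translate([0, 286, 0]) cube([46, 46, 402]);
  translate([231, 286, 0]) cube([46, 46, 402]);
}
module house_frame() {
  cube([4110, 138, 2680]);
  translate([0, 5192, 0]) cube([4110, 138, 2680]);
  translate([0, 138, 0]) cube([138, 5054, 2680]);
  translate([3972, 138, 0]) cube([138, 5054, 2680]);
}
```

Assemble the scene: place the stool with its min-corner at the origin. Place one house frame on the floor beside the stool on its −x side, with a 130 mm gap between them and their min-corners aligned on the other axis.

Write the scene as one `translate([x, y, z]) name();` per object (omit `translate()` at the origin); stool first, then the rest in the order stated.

stool();
translate([-4240, 0, 0]) house_frame();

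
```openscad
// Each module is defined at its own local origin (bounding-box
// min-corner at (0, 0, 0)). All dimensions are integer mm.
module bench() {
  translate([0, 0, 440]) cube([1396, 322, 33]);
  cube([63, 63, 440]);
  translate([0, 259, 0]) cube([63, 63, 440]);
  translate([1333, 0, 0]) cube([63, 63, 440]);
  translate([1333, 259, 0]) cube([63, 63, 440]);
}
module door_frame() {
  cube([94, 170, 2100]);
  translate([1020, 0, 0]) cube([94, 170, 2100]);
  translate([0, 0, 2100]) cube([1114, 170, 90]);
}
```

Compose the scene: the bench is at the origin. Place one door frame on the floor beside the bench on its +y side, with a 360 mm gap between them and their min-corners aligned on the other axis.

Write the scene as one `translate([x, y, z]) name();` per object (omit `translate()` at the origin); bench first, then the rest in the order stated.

bench();
translate([0, 682, 0]) door_frame();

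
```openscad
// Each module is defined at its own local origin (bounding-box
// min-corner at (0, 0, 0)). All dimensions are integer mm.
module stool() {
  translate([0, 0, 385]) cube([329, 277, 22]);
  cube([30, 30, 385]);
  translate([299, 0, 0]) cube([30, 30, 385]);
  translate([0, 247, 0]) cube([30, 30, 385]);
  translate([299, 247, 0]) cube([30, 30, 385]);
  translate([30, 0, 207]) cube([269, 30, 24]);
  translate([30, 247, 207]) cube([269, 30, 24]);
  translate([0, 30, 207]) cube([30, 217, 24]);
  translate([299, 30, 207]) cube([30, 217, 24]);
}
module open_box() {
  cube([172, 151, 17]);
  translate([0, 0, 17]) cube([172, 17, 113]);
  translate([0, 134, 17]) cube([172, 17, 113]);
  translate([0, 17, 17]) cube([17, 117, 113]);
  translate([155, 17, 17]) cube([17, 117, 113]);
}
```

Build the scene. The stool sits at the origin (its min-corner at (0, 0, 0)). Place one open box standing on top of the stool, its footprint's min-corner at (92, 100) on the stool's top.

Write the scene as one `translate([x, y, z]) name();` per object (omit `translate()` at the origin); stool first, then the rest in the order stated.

stool();
translate([92, 100, 407]) open_box();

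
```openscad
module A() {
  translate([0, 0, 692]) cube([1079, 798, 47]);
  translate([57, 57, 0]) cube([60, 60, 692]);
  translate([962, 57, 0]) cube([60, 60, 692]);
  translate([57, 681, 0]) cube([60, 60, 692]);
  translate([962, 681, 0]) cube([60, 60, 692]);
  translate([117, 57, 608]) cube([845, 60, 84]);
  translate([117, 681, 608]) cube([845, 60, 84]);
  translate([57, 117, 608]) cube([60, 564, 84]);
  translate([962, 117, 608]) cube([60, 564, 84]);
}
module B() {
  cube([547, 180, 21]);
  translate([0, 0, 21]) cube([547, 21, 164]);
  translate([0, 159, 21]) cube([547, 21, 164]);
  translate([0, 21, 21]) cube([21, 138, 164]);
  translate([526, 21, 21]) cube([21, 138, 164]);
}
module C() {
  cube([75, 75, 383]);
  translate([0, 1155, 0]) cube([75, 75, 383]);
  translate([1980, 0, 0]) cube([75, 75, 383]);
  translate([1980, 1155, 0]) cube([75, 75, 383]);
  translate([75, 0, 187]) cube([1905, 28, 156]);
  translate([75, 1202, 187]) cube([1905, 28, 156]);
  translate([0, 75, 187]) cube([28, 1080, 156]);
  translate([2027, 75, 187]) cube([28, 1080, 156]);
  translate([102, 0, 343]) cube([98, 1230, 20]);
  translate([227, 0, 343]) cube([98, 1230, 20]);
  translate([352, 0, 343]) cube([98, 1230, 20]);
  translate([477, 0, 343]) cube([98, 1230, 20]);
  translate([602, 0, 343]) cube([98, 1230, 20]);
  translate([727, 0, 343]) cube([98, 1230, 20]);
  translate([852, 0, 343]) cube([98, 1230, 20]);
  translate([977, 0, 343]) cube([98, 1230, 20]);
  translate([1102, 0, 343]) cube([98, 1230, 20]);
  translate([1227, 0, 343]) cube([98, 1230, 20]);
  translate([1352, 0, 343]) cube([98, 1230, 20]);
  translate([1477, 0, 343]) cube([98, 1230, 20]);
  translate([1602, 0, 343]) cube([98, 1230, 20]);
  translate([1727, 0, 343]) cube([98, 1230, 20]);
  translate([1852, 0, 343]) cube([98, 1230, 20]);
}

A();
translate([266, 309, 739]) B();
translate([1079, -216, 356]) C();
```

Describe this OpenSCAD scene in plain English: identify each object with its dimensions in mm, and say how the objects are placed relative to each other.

A is a rectangular dining table. The top is 1079×798×47 mm with its upper surface at z = 739 mm. It stands on four 60×60 mm square legs, each inset 57 mm from the nearest pair of top edges, running from the floor to the underside of the top. Four apron rails, 60 mm thick and 84 mm tall, run between adjacent legs with their top edges flush with the underside of the top and their outer faces flush with the legs' outer faces.

B is an open storage box with external size 547×180×185 mm and wall thickness 21 mm (the base is also 21 mm thick). The base covers the whole footprint; the four walls stand on the base, with the y-facing walls full-width and the x-facing walls fitting between their inner faces.

C is a bed frame 2055 mm long (x) by 1230 mm wide (y). Four 75×75 mm corner posts, 383 mm tall, at the corners of the footprint. Four rails of 28 mm thickness and 156 mm height run between adjacent posts with their undersides at z = 187 mm, their outer faces flush with the outside of the frame (the two x-running rails run between the posts' inner faces; the two y-running rails run between the posts' inner faces). 15 slats, each 98 mm wide (x) and 20 mm thick, lie across the top of the two x-running rails, running the full 1230 mm width of the frame in y; the slats are evenly spaced along x between the inner faces of the end posts with equal gaps (rounded down to the nearest mm) at the −x end and between each pair — any rounding remainder accumulates at the +x end.

The open box is on top of the table, centred. The bed frame is beside the table with their tops flush at z = 739.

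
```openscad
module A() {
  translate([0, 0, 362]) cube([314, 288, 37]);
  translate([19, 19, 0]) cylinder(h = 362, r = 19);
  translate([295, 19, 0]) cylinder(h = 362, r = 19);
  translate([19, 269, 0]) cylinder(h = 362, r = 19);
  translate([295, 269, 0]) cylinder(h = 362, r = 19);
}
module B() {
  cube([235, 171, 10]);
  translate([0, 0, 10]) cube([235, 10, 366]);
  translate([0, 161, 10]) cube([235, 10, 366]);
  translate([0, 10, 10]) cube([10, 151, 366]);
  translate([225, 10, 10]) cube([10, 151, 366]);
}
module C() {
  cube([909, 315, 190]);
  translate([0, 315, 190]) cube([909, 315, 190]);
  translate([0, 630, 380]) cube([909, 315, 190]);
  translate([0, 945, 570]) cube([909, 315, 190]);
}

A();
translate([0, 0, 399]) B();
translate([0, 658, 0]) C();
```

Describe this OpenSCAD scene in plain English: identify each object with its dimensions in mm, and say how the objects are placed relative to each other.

A is a simple wooden stool: a rectangular seat 314 mm (x) by 288 mm (y), 37 mm thick, top face at z = 399 mm, on four round legs, each 38 mm in diameter. The legs rest on z = 0, each leg's axis is inset half a diameter from the nearest pair of seat edges (so the leg's bounding box is flush with the corner).

B is an open storage box with external size 235×171×376 mm and wall thickness 10 mm (the base is also 10 mm thick). The base covers the whole footprint; the four walls stand on the base, with the y-facing walls full-width and the x-facing walls fitting between their inner faces.

C is a straight staircase of 4 solid steps. Each step is 909 mm wide (x), 315 mm deep (y, the going) and 190 mm tall (the rise). The first step rests on the floor; each subsequent step sits one going further in +y and one rise higher in +z, directly behind and above the previous step with no overlap.

The open box is on top of the stool. The staircase is on the floor beside the stool on its +y side.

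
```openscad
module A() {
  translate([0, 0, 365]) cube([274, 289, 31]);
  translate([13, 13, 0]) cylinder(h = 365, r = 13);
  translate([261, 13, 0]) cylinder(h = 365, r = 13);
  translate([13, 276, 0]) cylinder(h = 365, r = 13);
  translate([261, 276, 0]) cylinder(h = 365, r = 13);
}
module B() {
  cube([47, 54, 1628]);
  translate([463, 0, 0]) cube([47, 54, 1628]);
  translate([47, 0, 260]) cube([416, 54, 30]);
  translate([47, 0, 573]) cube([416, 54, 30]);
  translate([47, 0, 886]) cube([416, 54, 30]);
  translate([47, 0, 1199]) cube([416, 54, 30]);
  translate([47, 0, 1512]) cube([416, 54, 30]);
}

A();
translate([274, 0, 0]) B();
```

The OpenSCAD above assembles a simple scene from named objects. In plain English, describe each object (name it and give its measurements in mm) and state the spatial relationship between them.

A is a four-legged stool. The seat is 274×289 mm, 31 mm thick, top at z = 396 mm. It stands on four round legs, each 26 mm in diameter, from z = 0 to the seat underside, each leg's axis is inset half a diameter from the nearest pair of seat edges (so the leg's bounding box is flush with the corner).

B is a straight ladder. Two 47×54 mm vertical rails, 1628 mm tall, stand 510 mm apart (outside-to-outside) with their front faces coplanar on the −y side. 5 rungs, each 54 mm deep and 30 mm tall, span between the inner faces of the rails, front faces flush with the rails. The lowest rung's underside is at z = 260 mm and rungs are spaced 313 mm apart (underside to underside).

The ladder is against the stool's +x side, with their −y faces flush.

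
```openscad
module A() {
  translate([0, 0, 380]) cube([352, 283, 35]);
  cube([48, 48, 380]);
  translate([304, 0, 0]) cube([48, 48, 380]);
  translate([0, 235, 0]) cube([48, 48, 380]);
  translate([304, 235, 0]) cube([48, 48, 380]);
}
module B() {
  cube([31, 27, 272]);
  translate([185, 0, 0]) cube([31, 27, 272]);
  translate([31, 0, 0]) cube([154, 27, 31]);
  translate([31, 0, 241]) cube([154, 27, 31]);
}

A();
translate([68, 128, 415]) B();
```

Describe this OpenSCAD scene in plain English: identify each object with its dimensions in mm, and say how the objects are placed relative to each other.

A is a four-legged stool. The seat is 352×283 mm, 35 mm thick, top at z = 415 mm. It stands on four square legs, each 48×48 mm in cross-section, from z = 0 to the seat underside, each flush with a corner of the seat.

B is a rectangular picture frame lying in the x–z plane (depth along y). The opening is 154 mm wide (x) by 210 mm tall (z), surrounded by a border 31 mm wide on all four sides. The frame is 27 mm deep and is made of two full-height vertical stiles with two horizontal rails fitted between them.

The picture frame is on top of the stool, centred.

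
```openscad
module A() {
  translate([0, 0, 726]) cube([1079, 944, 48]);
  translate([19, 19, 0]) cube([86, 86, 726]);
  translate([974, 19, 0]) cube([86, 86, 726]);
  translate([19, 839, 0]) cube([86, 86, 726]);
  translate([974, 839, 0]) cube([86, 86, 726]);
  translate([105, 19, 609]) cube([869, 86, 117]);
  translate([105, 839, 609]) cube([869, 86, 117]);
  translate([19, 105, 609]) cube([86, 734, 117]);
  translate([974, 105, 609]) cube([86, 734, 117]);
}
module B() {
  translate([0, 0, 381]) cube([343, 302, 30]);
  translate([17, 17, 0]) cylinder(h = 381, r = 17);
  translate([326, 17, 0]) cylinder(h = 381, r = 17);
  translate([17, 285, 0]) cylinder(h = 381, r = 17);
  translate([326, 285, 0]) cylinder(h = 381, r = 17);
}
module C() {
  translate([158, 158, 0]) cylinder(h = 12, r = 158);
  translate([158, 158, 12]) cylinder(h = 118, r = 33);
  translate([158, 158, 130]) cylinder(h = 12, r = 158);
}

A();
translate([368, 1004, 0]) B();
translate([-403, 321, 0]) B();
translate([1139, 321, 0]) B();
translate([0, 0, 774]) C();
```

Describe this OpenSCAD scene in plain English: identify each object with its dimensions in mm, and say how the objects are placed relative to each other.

A is a table: top 1079 mm (x) × 944 mm (y), 48 mm thick, upper face at z = 774 mm, on four 86×86 mm square legs, each inset 19 mm from the nearest pair of top edges, running from z = 0 to the bottom of the top. Four apron rails, 86 mm thick and 117 mm tall, run between adjacent legs with their top edges flush with the underside of the top and their outer faces flush with the legs' outer faces.

B is a four-legged stool. The seat is 343×302 mm, 30 mm thick, top at z = 411 mm. It stands on four round legs, each 34 mm in diameter, from z = 0 to the seat underside, each leg's axis is inset half a diameter from the nearest pair of seat edges (so the leg's bounding box is flush with the corner).

C is a spool: two coaxial disc flanges of radius 158 mm and thickness 12 mm, joined by a core cylinder of radius 33 mm and height 118 mm. The lower flange rests on z = 0 and the three cylinders share a vertical axis.

Three stools sit around the table at the +y, −x, +x sides. The spool is on top of the table.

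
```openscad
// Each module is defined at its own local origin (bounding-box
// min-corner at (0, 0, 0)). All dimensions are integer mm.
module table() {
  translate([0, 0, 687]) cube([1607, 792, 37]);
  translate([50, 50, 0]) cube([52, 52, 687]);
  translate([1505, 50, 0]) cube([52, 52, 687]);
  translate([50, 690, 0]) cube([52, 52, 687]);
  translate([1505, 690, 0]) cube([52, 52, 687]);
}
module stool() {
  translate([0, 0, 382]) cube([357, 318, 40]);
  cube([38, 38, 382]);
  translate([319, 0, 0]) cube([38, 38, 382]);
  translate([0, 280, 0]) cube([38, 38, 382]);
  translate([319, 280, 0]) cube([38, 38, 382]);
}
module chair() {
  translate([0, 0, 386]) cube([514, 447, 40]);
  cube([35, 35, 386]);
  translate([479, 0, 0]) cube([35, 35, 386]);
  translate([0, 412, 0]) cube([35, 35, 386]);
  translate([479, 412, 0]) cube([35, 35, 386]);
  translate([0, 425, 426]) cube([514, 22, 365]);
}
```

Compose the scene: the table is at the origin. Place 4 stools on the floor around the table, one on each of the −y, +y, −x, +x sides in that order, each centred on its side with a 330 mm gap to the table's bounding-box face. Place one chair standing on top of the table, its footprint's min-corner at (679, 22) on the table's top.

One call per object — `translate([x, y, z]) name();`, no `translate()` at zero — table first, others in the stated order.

table();
translate([625, -648, 0]) stool();
translate([625, 1122, 0]) stool();
translate([-687, 237, 0]) stool();
translate([1937, 237, 0]) stool();
translate([679, 22, 724]) chair();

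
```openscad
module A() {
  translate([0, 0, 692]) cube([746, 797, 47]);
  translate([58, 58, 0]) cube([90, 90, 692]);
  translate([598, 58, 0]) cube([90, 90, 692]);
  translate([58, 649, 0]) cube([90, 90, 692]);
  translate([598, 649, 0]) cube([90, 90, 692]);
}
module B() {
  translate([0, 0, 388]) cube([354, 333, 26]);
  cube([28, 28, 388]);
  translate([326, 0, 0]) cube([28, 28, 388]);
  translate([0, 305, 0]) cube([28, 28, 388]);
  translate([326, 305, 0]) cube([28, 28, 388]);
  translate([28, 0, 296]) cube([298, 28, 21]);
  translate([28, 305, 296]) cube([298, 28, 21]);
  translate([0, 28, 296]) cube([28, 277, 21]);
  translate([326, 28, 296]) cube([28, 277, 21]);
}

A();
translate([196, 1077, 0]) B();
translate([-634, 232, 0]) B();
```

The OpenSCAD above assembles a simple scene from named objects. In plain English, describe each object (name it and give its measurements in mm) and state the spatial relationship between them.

A is a table: top 746 mm (x) × 797 mm (y), 47 mm thick, upper face at z = 739 mm, on four 90×90 mm square legs, each inset 58 mm from the nearest pair of top edges, running from z = 0 to the bottom of the top.

B is a four-legged stool. The seat is a 354×333×26 mm slab whose top surface is at z = 414 mm; four square legs, each 28×28 mm in cross-section, run from the floor (z = 0) to the underside of the seat, each flush with a corner of the seat. Four stretchers, 28 mm wide and 21 mm tall, connect adjacent legs with their undersides at z = 296 mm, each running between the inner faces of the legs it joins and aligned with the legs' outer faces on the other axis.

Two stools sit around the table at the +y, −x sides.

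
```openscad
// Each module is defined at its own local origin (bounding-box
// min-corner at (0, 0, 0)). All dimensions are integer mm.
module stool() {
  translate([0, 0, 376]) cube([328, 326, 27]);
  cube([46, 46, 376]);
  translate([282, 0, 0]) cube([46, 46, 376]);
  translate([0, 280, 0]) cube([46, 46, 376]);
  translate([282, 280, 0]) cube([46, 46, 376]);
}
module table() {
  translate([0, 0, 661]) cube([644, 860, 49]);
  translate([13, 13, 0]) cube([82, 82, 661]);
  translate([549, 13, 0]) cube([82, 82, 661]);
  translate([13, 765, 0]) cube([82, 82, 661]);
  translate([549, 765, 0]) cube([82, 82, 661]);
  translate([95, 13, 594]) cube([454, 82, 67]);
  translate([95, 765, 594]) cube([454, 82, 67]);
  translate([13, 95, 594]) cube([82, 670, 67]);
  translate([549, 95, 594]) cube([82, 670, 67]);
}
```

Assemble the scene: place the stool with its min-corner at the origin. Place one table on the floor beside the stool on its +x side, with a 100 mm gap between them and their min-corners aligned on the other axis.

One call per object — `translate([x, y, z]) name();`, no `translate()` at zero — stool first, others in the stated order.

stool();
translate([428, 0, 0]) table();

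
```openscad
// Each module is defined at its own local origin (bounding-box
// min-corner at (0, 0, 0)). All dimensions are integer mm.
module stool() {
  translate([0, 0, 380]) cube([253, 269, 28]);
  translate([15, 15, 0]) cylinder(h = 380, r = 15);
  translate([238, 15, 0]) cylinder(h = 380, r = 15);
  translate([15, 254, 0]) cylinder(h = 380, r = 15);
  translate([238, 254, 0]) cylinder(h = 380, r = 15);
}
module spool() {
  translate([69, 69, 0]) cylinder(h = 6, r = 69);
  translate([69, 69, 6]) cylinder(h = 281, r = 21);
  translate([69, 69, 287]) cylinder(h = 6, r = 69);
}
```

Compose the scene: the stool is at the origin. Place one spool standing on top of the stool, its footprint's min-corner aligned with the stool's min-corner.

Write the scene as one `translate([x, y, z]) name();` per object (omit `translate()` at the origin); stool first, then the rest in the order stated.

stool();
translate([0, 0, 408]) spool();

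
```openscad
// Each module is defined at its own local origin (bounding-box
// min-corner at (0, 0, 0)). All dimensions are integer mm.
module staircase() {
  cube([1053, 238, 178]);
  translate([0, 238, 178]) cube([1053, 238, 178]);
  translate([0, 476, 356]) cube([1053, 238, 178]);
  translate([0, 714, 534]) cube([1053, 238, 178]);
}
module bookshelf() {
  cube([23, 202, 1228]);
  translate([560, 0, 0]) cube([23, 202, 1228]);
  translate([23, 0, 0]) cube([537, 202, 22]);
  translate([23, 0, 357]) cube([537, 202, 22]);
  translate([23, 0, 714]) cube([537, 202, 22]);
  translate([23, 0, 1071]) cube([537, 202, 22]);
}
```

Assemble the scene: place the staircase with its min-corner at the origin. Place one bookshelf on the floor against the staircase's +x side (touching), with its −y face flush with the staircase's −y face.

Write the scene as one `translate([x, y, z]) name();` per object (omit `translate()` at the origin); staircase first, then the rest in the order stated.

staircase();
translate([1053, 0, 0]) bookshelf();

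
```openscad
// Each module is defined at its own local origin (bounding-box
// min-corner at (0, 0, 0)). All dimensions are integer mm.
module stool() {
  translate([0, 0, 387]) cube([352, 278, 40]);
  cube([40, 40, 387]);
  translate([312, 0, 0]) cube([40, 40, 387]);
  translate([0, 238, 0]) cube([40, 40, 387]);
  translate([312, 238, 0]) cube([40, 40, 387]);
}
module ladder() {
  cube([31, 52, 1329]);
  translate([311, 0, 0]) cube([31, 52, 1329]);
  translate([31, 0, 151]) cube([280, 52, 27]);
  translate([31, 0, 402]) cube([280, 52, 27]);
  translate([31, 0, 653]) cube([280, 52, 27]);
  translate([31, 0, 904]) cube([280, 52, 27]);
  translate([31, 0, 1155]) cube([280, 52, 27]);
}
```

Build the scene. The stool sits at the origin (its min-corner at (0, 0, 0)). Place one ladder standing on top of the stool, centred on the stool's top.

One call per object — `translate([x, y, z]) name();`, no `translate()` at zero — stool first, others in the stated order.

stool();
translate([5, 113, 427]) ladder();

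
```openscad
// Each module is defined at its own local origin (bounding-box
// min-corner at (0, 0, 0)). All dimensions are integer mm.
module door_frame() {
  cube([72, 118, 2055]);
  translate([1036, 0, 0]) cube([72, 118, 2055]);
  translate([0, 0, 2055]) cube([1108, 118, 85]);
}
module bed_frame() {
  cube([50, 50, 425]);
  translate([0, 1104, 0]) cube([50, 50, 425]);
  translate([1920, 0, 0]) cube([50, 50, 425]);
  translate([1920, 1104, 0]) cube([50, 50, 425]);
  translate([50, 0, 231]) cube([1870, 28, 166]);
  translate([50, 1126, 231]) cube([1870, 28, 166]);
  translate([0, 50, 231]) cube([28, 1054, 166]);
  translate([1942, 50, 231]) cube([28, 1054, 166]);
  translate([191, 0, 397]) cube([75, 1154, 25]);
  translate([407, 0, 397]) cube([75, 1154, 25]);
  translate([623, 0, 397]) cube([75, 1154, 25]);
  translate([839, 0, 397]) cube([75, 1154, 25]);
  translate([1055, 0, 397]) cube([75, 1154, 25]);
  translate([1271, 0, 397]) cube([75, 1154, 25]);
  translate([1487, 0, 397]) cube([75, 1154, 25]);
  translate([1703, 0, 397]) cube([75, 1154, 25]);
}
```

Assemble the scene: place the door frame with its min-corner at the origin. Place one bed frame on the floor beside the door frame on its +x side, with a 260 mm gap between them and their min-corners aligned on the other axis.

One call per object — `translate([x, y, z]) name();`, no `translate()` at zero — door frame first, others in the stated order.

door_frame();
translate([1368, 0, 0]) bed_frame();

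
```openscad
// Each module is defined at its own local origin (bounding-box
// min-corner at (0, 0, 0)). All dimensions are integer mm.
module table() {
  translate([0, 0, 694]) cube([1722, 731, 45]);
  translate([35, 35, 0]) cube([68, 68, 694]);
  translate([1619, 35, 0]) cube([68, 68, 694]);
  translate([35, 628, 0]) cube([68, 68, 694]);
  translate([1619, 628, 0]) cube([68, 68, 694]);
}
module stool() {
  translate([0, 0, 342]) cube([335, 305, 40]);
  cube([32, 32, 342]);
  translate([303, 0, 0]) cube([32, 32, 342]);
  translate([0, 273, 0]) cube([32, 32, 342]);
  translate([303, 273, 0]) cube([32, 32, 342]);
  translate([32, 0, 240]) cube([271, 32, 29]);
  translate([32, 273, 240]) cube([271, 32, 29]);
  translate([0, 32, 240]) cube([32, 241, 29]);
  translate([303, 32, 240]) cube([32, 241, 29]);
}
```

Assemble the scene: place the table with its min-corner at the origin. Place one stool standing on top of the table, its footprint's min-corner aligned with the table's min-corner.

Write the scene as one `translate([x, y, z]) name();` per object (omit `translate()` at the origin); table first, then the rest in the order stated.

table();
translate([0, 0, 739]) stool();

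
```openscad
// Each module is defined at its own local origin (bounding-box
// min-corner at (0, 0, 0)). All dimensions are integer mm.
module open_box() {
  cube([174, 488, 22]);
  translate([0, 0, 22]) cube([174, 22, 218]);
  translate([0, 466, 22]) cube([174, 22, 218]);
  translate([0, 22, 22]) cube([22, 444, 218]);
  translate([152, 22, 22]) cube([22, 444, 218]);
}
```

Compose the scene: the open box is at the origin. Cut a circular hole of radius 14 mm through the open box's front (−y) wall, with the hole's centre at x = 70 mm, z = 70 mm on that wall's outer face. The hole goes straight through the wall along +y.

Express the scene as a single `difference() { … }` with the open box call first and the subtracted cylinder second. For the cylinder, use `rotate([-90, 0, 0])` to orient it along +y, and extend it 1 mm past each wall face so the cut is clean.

difference() {
  open_box();
  translate([70, -1, 70]) rotate([-90, 0, 0]) cylinder(h = 24, r = 14);
}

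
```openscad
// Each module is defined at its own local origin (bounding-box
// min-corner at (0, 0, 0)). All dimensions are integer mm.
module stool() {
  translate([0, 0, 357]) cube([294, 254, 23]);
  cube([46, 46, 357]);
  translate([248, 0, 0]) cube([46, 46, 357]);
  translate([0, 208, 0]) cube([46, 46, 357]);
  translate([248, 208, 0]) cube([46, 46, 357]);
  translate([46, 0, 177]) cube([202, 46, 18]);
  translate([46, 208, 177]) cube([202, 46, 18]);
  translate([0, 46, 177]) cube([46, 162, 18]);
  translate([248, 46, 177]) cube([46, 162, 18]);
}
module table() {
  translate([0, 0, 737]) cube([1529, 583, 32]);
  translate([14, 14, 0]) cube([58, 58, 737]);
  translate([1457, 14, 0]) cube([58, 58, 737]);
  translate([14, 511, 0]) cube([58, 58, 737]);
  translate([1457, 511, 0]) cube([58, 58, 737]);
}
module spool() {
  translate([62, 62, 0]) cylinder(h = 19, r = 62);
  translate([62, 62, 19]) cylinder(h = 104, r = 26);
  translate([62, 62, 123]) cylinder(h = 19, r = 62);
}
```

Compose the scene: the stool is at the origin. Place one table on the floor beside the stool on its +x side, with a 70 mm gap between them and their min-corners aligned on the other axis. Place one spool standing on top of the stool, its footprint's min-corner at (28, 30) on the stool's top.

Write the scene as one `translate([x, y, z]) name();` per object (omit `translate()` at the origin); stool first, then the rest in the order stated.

stool();
translate([364, 0, 0]) table();
translate([28, 30, 380]) spool();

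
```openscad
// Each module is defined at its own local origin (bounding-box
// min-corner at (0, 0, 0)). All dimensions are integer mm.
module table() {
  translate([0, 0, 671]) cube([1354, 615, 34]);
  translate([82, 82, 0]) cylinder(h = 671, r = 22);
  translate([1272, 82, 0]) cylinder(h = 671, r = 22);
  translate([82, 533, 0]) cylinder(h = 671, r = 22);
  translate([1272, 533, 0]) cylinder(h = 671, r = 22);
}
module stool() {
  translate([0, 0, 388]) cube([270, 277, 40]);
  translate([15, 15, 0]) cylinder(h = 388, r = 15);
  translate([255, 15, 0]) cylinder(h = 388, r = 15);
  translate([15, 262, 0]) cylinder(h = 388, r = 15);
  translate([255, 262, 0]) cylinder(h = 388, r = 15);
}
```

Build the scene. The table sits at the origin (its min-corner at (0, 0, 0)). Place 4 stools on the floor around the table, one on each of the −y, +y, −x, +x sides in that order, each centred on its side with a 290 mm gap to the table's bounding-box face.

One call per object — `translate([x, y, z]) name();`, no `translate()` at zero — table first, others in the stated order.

table();
translate([542, -567, 0]) stool();
translate([542, 905, 0]) stool();
translate([-560, 169, 0]) stool();
translate([1644, 169, 0]) stool();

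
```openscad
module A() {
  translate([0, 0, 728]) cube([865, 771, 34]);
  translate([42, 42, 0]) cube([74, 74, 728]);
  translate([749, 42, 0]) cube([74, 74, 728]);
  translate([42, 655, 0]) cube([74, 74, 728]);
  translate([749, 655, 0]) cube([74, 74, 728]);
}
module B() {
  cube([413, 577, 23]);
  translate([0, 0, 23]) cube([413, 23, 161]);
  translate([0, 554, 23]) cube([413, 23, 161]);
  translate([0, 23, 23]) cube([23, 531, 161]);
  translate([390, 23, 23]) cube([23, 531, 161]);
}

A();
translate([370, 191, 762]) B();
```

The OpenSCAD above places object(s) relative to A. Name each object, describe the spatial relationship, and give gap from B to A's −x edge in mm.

A is a table. B is an open box. The open box is on top of the table. The gap from the open box to the table's −x edge is 370 mm.

The open box's min-x is at 370; the table's min-x is 0; gap = 370 mm.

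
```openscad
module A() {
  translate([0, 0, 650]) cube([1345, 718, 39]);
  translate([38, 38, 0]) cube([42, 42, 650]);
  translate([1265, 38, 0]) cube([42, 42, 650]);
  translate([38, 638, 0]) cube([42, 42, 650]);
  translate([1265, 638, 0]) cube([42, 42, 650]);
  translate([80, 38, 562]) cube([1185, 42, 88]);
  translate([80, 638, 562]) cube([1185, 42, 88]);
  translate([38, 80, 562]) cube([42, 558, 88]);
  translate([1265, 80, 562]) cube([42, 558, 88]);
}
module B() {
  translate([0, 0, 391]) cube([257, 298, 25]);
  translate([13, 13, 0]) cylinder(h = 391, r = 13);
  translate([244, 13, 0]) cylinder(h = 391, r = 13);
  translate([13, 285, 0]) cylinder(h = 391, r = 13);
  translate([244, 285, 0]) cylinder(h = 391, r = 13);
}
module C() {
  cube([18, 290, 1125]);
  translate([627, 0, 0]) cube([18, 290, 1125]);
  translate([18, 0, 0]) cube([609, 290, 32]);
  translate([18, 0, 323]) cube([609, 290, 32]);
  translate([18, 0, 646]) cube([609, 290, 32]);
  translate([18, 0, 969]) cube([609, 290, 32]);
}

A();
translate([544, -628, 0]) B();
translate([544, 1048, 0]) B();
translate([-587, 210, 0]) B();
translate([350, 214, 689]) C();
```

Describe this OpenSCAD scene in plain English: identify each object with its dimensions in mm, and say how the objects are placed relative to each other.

A is a rectangular dining table. The top is 1345×718×39 mm with its upper surface at z = 689 mm. It stands on four 42×42 mm square legs, each inset 38 mm from the nearest pair of top edges, running from the floor to the underside of the top. Four apron rails, 42 mm thick and 88 mm tall, run between adjacent legs with their top edges flush with the underside of the top and their outer faces flush with the legs' outer faces.

B is a simple wooden stool: a rectangular seat 257 mm (x) by 298 mm (y), 25 mm thick, top face at z = 416 mm, on four round legs, each 26 mm in diameter. The legs rest on z = 0, each leg's axis is inset half a diameter from the nearest pair of seat edges (so the leg's bounding box is flush with the corner).

C is an open bookshelf. Two side panels, each 18 mm thick, 290 mm deep and 1125 mm tall, stand 645 mm apart (outside-to-outside). Between them sit 4 shelves, each 32 mm thick and 290 mm deep, spanning the full gap between the sides. The bottom shelf rests on the floor (its underside at z = 0) and the clear gap between one shelf's top and the next shelf's underside is 291 mm.

Three stools sit around the table at the −y, +y, −x sides. The bookshelf is on top of the table, centred.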